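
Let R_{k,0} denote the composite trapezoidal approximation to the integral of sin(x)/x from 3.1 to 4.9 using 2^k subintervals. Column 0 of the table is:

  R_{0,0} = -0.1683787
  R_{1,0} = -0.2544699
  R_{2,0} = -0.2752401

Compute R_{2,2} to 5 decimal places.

-0.28210

Richardson extrapolation on the trapezoidal column (denominator 4−1=3):
R_{1,1} = (4·(-0.2544699) − (-0.1683787)) / 3 = -0.2831670
R_{2,1} = (4·(-0.2752401) − (-0.2544699)) / 3 = -0.2821635
R_{2,2} = (16·(-0.2821635) − (-0.2831670)) / 15 = -0.2820966
(Column j=1 coincides with Simpson's rule on the same nodes.)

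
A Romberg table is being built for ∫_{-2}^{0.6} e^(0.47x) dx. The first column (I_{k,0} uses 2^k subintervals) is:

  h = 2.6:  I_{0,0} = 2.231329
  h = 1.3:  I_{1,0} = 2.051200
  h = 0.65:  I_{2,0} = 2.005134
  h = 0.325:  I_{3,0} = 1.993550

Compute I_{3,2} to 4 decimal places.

I_{2,1} = 2.005134 + (2.005134 − 2.051200)/3 = 1.989779
I_{3,1} = 1.993550 + (1.993550 − 2.005134)/3 = 1.989689
I_{3,2} = 1.989689 + (1.989689 − 1.989779)/15 = 1.989683

1.9897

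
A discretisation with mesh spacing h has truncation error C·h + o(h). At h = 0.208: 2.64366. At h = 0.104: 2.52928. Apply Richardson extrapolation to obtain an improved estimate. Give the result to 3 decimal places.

The leading error scales as h; refining by a factor of 2 reduces it by 2^1 = 2.
Extrapolated value = (2·A(h/2) − A(h)) / (2 − 1)
= (2·2.52928 − 2.64366) / 1
= 2.41490 / 1 = 2.41490

2.415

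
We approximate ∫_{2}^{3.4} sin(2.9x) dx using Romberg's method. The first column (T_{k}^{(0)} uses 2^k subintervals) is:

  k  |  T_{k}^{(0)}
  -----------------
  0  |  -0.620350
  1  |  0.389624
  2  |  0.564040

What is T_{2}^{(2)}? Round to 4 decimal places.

Richardson extrapolation on the trapezoidal column (denominator 4−1=3):
T_{1}^{(1)} = (4·0.389624 − (-0.620350)) / 3 = 0.726282
T_{2}^{(1)} = 0.564040 + (0.564040 − 0.389624)/3 = 0.622179
T_{2}^{(2)} = (16·0.622179 − 0.726282) / 15 = 0.615239

0.6152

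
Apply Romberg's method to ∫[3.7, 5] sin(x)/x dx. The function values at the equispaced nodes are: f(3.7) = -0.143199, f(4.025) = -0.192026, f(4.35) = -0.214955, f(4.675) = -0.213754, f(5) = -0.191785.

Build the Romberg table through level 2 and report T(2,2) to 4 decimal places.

T(0,0) (trapezoid, 1 panel, h=1.3000): -0.217740
T(1,0) (trapezoid, 2 panels, h=0.6500): -0.248591
T(2,0) (trapezoid, 4 panels, h=0.3250): -0.256174
T(1,1) = -0.248591 + (-0.248591 − (-0.217740))/3 = -0.258875
T(2,1) = -0.256174 + (-0.256174 − (-0.248591))/3 = -0.258702
T(2,2) = -0.258702 + (-0.258702 − (-0.258875))/15 = -0.258690

-0.2587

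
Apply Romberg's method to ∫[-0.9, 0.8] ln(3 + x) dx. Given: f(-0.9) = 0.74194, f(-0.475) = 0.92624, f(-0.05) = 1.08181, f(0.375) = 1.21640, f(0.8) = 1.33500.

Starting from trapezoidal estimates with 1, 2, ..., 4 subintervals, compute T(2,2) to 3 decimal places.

T(0,0) (trapezoid, 1 panel, h=1.7000): 1.76540
T(1,0) (trapezoid, 2 panels, h=0.8500): 1.80224
T(2,0) (trapezoid, 4 panels, h=0.4250): 1.81174
T(1,1) = 1.80224 + (1.80224 − 1.76540)/3 = 1.81452
T(2,1) = 1.81174 + (1.81174 − 1.80224)/3 = 1.81491
T(2,2) = 1.81491 + (1.81491 − 1.81452)/15 = 1.81494

1.815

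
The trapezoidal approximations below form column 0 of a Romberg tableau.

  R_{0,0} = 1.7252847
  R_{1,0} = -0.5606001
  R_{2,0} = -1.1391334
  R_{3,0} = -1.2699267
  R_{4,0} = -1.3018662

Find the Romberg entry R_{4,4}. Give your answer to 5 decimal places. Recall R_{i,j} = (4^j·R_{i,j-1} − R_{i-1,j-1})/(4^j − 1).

-1.31245

Richardson extrapolation on the trapezoidal column (denominator 4−1=3):
R_{1,1} = -0.5606001 + (-0.5606001 − 1.7252847)/3 = -1.3225617
R_{2,1} = -1.1391334 + (-1.1391334 − (-0.5606001))/3 = -1.3319778
R_{3,1} = (4·(-1.2699267) − (-1.1391334)) / 3 = -1.3135245
R_{4,1} = (4·(-1.3018662) − (-1.2699267)) / 3 = -1.3125127
R_{2,2} = (16·(-1.3319778) − (-1.3225617)) / 15 = -1.3326055
R_{3,2} = -1.3135245 + (-1.3135245 − (-1.3319778))/15 = -1.3122943
R_{4,2} = (16·(-1.3125127) − (-1.3135245)) / 15 = -1.3124452
R_{3,3} = -1.3122943 + (-1.3122943 − (-1.3326055))/63 = -1.3119719
R_{4,3} = (64·(-1.3124452) − (-1.3122943)) / 63 = -1.3124476
R_{4,4} = (256·(-1.3124476) − (-1.3119719)) / 255 = -1.3124495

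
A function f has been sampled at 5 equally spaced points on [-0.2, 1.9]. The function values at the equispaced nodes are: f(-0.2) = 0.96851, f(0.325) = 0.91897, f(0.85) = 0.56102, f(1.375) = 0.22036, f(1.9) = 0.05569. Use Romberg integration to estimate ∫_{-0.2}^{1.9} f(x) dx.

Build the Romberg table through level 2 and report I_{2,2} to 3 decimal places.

1.175

I_{0,0} (trapezoid, 1 panel, h=2.1000): 1.07541
I_{1,0} (trapezoid, 2 panels, h=1.0500): 1.12678
I_{2,0} (trapezoid, 4 panels, h=0.5250): 1.16154
I_{1,1} = 1.12678 + (1.12678 − 1.07541)/3 = 1.14390
I_{2,1} = 1.16154 + (1.16154 − 1.12678)/3 = 1.17313
I_{2,2} = 1.17313 + (1.17313 − 1.14390)/15 = 1.17508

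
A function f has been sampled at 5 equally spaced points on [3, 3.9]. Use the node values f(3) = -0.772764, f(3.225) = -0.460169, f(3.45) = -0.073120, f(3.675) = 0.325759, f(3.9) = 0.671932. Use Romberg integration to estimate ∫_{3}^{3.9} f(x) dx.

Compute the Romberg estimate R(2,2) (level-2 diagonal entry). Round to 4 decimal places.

R(0,0) (trapezoid, 1 panel, h=0.9000): -0.045374
R(1,0) (trapezoid, 2 panels, h=0.4500): -0.055591
R(2,0) (trapezoid, 4 panels, h=0.2250): -0.058038
R(1,1) = -0.055591 + (-0.055591 − (-0.045374))/3 = -0.058997
R(2,1) = -0.058038 + (-0.058038 − (-0.055591))/3 = -0.058854
R(2,2) = -0.058854 + (-0.058854 − (-0.058997))/15 = -0.058844

-0.0588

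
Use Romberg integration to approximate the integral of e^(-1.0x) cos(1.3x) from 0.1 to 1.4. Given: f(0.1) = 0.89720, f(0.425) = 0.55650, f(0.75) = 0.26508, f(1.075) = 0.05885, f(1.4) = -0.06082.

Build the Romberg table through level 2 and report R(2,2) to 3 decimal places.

R(0,0) (trapezoid, 1 panel, h=1.3000): 0.54365
R(1,0) (trapezoid, 2 panels, h=0.6500): 0.44413
R(2,0) (trapezoid, 4 panels, h=0.3250): 0.42205
R(1,1) = 0.44413 + (0.44413 − 0.54365)/3 = 0.41096
R(2,1) = 0.42205 + (0.42205 − 0.44413)/3 = 0.41469
R(2,2) = 0.41469 + (0.41469 − 0.41096)/15 = 0.41494

0.415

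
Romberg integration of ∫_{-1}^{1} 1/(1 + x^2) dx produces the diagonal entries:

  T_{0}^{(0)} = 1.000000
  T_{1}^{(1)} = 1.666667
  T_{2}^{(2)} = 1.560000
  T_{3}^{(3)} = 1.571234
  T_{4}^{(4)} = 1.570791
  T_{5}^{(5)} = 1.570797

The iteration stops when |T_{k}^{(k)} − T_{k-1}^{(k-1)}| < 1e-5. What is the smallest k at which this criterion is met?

k = 5

|T_{1}^{(1)} − T_{0}^{(0)}| = 0.666667 ≥ 1e-5
|T_{2}^{(2)} − T_{1}^{(1)}| = 0.106667 ≥ 1e-5
|T_{3}^{(3)} − T_{2}^{(2)}| = 0.011234 ≥ 1e-5
|T_{4}^{(4)} − T_{3}^{(3)}| = 0.000443 ≥ 1e-5
|T_{5}^{(5)} − T_{4}^{(4)}| = 0.000006 < 1e-5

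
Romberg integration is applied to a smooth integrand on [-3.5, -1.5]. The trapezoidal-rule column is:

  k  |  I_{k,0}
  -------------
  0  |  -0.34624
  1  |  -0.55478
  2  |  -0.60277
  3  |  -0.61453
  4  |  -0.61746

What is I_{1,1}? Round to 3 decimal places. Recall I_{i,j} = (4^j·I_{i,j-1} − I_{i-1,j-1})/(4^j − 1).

I_{1,1} = -0.55478 + (-0.55478 − (-0.34624))/3 = -0.62429

-0.624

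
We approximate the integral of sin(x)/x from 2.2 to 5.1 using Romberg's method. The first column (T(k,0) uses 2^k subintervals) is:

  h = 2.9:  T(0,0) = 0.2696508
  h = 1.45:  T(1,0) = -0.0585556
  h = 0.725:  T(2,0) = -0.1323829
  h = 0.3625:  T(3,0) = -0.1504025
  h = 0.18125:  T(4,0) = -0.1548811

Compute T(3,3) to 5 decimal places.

-0.15637

T(1,1) = (4·(-0.0585556) − 0.2696508) / 3 = -0.1679577
T(2,1) = (4·(-0.1323829) − (-0.0585556)) / 3 = -0.1569920
T(3,1) = (4·(-0.1504025) − (-0.1323829)) / 3 = -0.1564090
T(2,2) = -0.1569920 + (-0.1569920 − (-0.1679577))/15 = -0.1562610
T(3,2) = -0.1564090 + (-0.1564090 − (-0.1569920))/15 = -0.1563701
T(3,3) = -0.1563701 + (-0.1563701 − (-0.1562610))/63 = -0.1563718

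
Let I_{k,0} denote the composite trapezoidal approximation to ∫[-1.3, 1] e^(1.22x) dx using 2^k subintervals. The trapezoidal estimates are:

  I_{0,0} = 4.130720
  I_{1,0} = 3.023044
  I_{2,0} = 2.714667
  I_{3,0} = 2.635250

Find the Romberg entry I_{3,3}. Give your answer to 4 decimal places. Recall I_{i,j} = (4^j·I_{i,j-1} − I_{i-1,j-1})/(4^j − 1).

Richardson extrapolation on the trapezoidal column (denominator 4−1=3):
I_{1,1} = (4·3.023044 − 4.130720) / 3 = 2.653819
I_{2,1} = (4·2.714667 − 3.023044) / 3 = 2.611875
I_{3,1} = 2.635250 + (2.635250 − 2.714667)/3 = 2.608778
I_{2,2} = 2.611875 + (2.611875 − 2.653819)/15 = 2.609079
I_{3,2} = (16·2.608778 − 2.611875) / 15 = 2.608572
I_{3,3} = 2.608572 + (2.608572 − 2.609079)/63 = 2.608564

2.6086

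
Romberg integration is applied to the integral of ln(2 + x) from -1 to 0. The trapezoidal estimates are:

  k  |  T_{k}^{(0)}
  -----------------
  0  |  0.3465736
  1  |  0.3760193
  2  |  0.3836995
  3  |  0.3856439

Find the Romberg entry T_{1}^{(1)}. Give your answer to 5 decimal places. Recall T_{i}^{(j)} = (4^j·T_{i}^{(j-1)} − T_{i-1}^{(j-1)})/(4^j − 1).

Richardson extrapolation on the trapezoidal column (denominator 4−1=3):
T_{1}^{(1)} = 0.3760193 + (0.3760193 − 0.3465736)/3 = 0.3858345

0.38583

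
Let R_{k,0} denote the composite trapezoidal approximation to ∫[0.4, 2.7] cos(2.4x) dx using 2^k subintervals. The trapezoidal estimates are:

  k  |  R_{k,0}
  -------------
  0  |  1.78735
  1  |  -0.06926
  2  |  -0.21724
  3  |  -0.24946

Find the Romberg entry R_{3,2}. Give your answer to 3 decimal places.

-0.260

R_{2,1} = -0.21724 + (-0.21724 − (-0.06926))/3 = -0.26657
R_{3,1} = (4·(-0.24946) − (-0.21724)) / 3 = -0.26020
R_{3,2} = (16·(-0.26020) − (-0.26657)) / 15 = -0.25978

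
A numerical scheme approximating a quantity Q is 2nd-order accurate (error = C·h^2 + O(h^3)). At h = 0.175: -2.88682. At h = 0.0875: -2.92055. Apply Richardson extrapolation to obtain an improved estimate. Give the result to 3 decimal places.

-2.932

The leading error scales as h^2; refining by a factor of 2 reduces it by 2^2 = 4.
Extrapolated value = (4·A(h/2) − A(h)) / (4 − 1)
= (4·(-2.92055) − (-2.88682)) / 3
= -8.79538 / 3 = -2.93179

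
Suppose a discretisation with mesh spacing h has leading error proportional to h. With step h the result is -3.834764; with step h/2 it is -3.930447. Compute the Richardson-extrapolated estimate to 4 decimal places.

-4.0261

Extrapolated value = (2·A(h/2) − A(h)) / (2 − 1)
= (2·(-3.930447) − (-3.834764)) / 1
= -4.026130 / 1 = -4.026130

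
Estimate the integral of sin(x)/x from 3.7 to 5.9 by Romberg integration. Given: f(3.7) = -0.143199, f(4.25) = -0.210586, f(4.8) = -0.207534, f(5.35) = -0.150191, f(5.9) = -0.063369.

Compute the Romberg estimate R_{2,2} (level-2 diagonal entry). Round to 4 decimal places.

-0.3784

R_{0,0} (trapezoid, 1 panel, h=2.2000): -0.227225
R_{1,0} (trapezoid, 2 panels, h=1.1000): -0.341900
R_{2,0} (trapezoid, 4 panels, h=0.5500): -0.369377
R_{1,1} = -0.341900 + (-0.341900 − (-0.227225))/3 = -0.380125
R_{2,1} = -0.369377 + (-0.369377 − (-0.341900))/3 = -0.378536
R_{2,2} = -0.378536 + (-0.378536 − (-0.380125))/15 = -0.378430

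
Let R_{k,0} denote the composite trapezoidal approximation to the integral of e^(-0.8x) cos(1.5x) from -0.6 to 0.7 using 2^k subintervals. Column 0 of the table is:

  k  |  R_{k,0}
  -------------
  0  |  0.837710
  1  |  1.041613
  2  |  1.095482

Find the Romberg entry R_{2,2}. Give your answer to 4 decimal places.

R_{1,1} = (4·1.041613 − 0.837710) / 3 = 1.109581
R_{2,1} = 1.095482 + (1.095482 − 1.041613)/3 = 1.113438
R_{2,2} = (16·1.113438 − 1.109581) / 15 = 1.113695

1.1137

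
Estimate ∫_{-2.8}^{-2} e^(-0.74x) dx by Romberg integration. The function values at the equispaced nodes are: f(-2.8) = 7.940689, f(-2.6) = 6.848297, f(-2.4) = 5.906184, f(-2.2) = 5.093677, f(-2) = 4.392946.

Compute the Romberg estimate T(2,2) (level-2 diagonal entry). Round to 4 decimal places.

T(0,0) (trapezoid, 1 panel, h=0.8000): 4.933454
T(1,0) (trapezoid, 2 panels, h=0.4000): 4.829201
T(2,0) (trapezoid, 4 panels, h=0.2000): 4.802995
T(1,1) = 4.829201 + (4.829201 − 4.933454)/3 = 4.794450
T(2,1) = 4.802995 + (4.802995 − 4.829201)/3 = 4.794260
T(2,2) = 4.794260 + (4.794260 − 4.794450)/15 = 4.794247

4.7942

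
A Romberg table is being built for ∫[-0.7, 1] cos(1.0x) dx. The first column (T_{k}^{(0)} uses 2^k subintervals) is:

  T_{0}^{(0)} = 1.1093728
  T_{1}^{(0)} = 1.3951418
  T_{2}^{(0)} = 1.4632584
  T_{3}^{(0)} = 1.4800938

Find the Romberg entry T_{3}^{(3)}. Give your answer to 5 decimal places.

1.48569

Richardson extrapolation on the trapezoidal column (denominator 4−1=3):
T_{1}^{(1)} = (4·1.3951418 − 1.1093728) / 3 = 1.4903981
T_{2}^{(1)} = (4·1.4632584 − 1.3951418) / 3 = 1.4859639
T_{3}^{(1)} = (4·1.4800938 − 1.4632584) / 3 = 1.4857056
T_{2}^{(2)} = 1.4859639 + (1.4859639 − 1.4903981)/15 = 1.4856683
T_{3}^{(2)} = (16·1.4857056 − 1.4859639) / 15 = 1.4856884
T_{3}^{(3)} = 1.4856884 + (1.4856884 − 1.4856683)/63 = 1.4856887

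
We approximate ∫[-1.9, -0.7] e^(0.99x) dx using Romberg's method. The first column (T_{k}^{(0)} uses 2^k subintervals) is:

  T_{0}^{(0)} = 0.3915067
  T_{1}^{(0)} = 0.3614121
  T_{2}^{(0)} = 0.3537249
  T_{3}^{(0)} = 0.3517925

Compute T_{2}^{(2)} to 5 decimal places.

0.35115

Richardson extrapolation on the trapezoidal column (denominator 4−1=3):
T_{1}^{(1)} = (4·0.3614121 − 0.3915067) / 3 = 0.3513806
T_{2}^{(1)} = 0.3537249 + (0.3537249 − 0.3614121)/3 = 0.3511625
T_{2}^{(2)} = 0.3511625 + (0.3511625 − 0.3513806)/15 = 0.3511480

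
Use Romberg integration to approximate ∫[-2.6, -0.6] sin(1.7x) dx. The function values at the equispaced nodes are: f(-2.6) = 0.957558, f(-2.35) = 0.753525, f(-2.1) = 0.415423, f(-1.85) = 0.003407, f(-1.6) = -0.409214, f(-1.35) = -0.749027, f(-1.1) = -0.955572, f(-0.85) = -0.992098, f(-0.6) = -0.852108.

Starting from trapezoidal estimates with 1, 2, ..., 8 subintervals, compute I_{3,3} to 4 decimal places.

I_{0,0} (trapezoid, 1 panel, h=2.0000): 0.105450
I_{1,0} (trapezoid, 2 panels, h=1.0000): -0.356489
I_{2,0} (trapezoid, 4 panels, h=0.5000): -0.448319
I_{3,0} (trapezoid, 8 panels, h=0.2500): -0.470208
I_{1,1} = -0.356489 + (-0.356489 − 0.105450)/3 = -0.510469
I_{2,1} = -0.448319 + (-0.448319 − (-0.356489))/3 = -0.478929
I_{3,1} = -0.470208 + (-0.470208 − (-0.448319))/3 = -0.477504
I_{2,2} = -0.478929 + (-0.478929 − (-0.510469))/15 = -0.476826
I_{3,2} = -0.477504 + (-0.477504 − (-0.478929))/15 = -0.477409
I_{3,3} = -0.477409 + (-0.477409 − (-0.476826))/63 = -0.477418

-0.4774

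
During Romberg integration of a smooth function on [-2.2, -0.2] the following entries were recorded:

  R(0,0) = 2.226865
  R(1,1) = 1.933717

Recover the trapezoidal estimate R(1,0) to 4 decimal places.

From R(1,1) = (4·R(1,0) − R(0,0))/3, solve for R(1,0):
4·R(1,0) = 3·1.933717 + 2.226865 = 8.028016
R(1,0) = 2.007004

2.0070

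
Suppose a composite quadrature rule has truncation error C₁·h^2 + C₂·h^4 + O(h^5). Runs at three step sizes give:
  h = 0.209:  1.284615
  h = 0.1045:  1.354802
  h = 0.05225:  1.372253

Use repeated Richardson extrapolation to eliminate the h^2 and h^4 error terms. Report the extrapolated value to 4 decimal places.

1.3781

First eliminate the h^2 term (factor 2^2 = 4):
  B₁ = (4·1.354802 − 1.284615)/3 = 1.378198
  B₂ = (4·1.372253 − 1.354802)/3 = 1.378070
Then eliminate the h^4 term (factor 2^4 = 16):
  (16·1.378070 − 1.378198)/15 = 1.378061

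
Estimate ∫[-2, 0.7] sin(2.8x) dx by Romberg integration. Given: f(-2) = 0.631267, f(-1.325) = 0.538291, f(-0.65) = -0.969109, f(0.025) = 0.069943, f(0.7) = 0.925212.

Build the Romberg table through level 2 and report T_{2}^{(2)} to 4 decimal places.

T_{0}^{(0)} (trapezoid, 1 panel, h=2.7000): 2.101247
T_{1}^{(0)} (trapezoid, 2 panels, h=1.3500): -0.257674
T_{2}^{(0)} (trapezoid, 4 panels, h=0.6750): 0.281721
T_{1}^{(1)} = -0.257674 + (-0.257674 − 2.101247)/3 = -1.043981
T_{2}^{(1)} = 0.281721 + (0.281721 − (-0.257674))/3 = 0.461519
T_{2}^{(2)} = 0.461519 + (0.461519 − (-1.043981))/15 = 0.561886

0.5619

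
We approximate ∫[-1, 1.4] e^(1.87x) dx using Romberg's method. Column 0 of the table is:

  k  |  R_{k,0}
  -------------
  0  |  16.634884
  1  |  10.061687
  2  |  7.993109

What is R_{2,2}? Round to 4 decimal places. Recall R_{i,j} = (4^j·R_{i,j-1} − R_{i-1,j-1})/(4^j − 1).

7.2658

R_{1,1} = 10.061687 + (10.061687 − 16.634884)/3 = 7.870621
R_{2,1} = (4·7.993109 − 10.061687) / 3 = 7.303583
R_{2,2} = (16·7.303583 − 7.870621) / 15 = 7.265780
(Column j=1 coincides with Simpson's rule on the same nodes.)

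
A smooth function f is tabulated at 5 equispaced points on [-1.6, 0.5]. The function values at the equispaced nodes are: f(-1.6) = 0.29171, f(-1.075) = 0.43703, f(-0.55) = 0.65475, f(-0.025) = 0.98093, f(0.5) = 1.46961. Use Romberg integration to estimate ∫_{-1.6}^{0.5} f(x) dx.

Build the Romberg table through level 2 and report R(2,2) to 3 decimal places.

R(0,0) (trapezoid, 1 panel, h=2.1000): 1.84939
R(1,0) (trapezoid, 2 panels, h=1.0500): 1.61218
R(2,0) (trapezoid, 4 panels, h=0.5250): 1.55052
R(1,1) = 1.61218 + (1.61218 − 1.84939)/3 = 1.53311
R(2,1) = 1.55052 + (1.55052 − 1.61218)/3 = 1.52997
R(2,2) = 1.52997 + (1.52997 − 1.53311)/15 = 1.52976

1.530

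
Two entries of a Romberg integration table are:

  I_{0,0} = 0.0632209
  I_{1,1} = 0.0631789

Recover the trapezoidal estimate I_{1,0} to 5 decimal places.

From I_{1,1} = (4·I_{1,0} − I_{0,0})/3, solve for I_{1,0}:
4·I_{1,0} = 3·0.0631789 + 0.0632209 = 0.2527576
I_{1,0} = 0.0631894

0.06319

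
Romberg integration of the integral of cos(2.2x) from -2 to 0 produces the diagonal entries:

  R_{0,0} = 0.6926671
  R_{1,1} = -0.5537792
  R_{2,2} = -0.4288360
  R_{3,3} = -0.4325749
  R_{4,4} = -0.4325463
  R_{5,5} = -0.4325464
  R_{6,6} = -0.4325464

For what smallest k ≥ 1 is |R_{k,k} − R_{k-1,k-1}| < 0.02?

k = 3

|R_{1,1} − R_{0,0}| = 1.2464463 ≥ 0.02
|R_{2,2} − R_{1,1}| = 0.1249432 ≥ 0.02
|R_{3,3} − R_{2,2}| = 0.0037389 < 0.02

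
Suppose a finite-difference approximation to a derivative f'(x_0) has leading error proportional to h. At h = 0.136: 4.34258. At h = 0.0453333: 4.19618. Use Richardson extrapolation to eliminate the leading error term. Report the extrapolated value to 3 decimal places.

4.123

The leading error scales as h; refining by a factor of 3 reduces it by 3^1 = 3.
Extrapolated value = (3·A(h/3) − A(h)) / (3 − 1)
= (3·4.19618 − 4.34258) / 2
= 8.24596 / 2 = 4.12298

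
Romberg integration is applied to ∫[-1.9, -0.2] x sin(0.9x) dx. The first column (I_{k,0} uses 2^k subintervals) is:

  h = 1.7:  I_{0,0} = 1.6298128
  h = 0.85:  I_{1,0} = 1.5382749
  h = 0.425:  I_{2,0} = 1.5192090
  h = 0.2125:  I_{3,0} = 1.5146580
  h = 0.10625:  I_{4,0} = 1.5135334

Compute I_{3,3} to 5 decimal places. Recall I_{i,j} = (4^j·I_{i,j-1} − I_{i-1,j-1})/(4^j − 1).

1.51316

I_{1,1} = (4·1.5382749 − 1.6298128) / 3 = 1.5077623
I_{2,1} = (4·1.5192090 − 1.5382749) / 3 = 1.5128537
I_{3,1} = 1.5146580 + (1.5146580 − 1.5192090)/3 = 1.5131410
I_{2,2} = 1.5128537 + (1.5128537 − 1.5077623)/15 = 1.5131931
I_{3,2} = (16·1.5131410 − 1.5128537) / 15 = 1.5131602
I_{3,3} = (64·1.5131602 − 1.5131931) / 63 = 1.5131597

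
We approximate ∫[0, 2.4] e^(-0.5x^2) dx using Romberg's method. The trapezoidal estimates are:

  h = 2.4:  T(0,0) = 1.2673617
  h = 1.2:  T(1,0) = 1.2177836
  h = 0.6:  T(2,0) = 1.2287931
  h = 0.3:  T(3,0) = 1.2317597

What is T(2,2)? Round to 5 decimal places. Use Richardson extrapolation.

T(1,1) = 1.2177836 + (1.2177836 − 1.2673617)/3 = 1.2012576
T(2,1) = 1.2287931 + (1.2287931 − 1.2177836)/3 = 1.2324629
T(2,2) = (16·1.2324629 − 1.2012576) / 15 = 1.2345433

1.23454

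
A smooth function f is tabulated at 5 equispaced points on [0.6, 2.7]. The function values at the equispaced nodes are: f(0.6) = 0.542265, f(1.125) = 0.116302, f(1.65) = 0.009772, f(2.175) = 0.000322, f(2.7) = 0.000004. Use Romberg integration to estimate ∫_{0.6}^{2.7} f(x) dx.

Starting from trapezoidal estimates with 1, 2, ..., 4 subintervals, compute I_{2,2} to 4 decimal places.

I_{0,0} (trapezoid, 1 panel, h=2.1000): 0.569382
I_{1,0} (trapezoid, 2 panels, h=1.0500): 0.294952
I_{2,0} (trapezoid, 4 panels, h=0.5250): 0.208704
I_{1,1} = 0.294952 + (0.294952 − 0.569382)/3 = 0.203475
I_{2,1} = 0.208704 + (0.208704 − 0.294952)/3 = 0.179955
I_{2,2} = 0.179955 + (0.179955 − 0.203475)/15 = 0.178387

0.1784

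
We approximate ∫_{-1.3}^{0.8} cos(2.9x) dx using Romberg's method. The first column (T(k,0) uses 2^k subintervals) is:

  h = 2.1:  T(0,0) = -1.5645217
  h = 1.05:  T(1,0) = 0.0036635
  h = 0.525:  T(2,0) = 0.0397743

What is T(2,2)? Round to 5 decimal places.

0.02017

Richardson extrapolation on the trapezoidal column (denominator 4−1=3):
T(1,1) = 0.0036635 + (0.0036635 − (-1.5645217))/3 = 0.5263919
T(2,1) = (4·0.0397743 − 0.0036635) / 3 = 0.0518112
T(2,2) = 0.0518112 + (0.0518112 − 0.5263919)/15 = 0.0201725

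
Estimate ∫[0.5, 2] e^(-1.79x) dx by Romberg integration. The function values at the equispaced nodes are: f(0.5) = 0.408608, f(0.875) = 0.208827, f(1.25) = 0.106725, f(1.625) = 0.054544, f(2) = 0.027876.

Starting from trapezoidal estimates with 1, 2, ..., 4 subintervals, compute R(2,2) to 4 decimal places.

R(0,0) (trapezoid, 1 panel, h=1.5000): 0.327363
R(1,0) (trapezoid, 2 panels, h=0.7500): 0.243725
R(2,0) (trapezoid, 4 panels, h=0.3750): 0.220627
R(1,1) = 0.243725 + (0.243725 − 0.327363)/3 = 0.215846
R(2,1) = 0.220627 + (0.220627 − 0.243725)/3 = 0.212928
R(2,2) = 0.212928 + (0.212928 − 0.215846)/15 = 0.212733

0.2127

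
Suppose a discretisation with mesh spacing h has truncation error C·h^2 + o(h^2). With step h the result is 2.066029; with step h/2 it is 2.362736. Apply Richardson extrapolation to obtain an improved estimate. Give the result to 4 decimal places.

2.4616

Extrapolated value = (4·A(h/2) − A(h)) / (4 − 1)
= (4·2.362736 − 2.066029) / 3
= 7.384915 / 3 = 2.461638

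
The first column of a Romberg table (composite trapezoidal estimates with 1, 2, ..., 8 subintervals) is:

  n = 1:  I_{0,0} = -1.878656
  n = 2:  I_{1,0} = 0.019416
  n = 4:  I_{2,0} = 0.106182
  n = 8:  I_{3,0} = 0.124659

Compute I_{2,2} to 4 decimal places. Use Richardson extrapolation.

Richardson extrapolation on the trapezoidal column (denominator 4−1=3):
I_{1,1} = (4·0.019416 − (-1.878656)) / 3 = 0.652107
I_{2,1} = 0.106182 + (0.106182 − 0.019416)/3 = 0.135104
I_{2,2} = 0.135104 + (0.135104 − 0.652107)/15 = 0.100637
(Column j=1 coincides with Simpson's rule on the same nodes.)

0.1006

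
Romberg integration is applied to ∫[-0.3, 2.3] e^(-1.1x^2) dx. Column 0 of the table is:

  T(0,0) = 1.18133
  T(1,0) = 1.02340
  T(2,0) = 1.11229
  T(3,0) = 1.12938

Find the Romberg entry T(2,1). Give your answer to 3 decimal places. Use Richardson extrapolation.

Richardson extrapolation on the trapezoidal column (denominator 4−1=3):
T(2,1) = (4·1.11229 − 1.02340) / 3 = 1.14192
(Column j=1 coincides with Simpson's rule on the same nodes.)

1.142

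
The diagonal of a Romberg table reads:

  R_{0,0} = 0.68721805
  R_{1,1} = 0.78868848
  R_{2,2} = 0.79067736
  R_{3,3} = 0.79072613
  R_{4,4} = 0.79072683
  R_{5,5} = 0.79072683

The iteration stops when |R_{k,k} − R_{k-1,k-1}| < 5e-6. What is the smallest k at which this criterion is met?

k = 4

|R_{1,1} − R_{0,0}| = 0.10147043 ≥ 5e-6
|R_{2,2} − R_{1,1}| = 0.00198888 ≥ 5e-6
|R_{3,3} − R_{2,2}| = 0.00004877 ≥ 5e-6
|R_{4,4} − R_{3,3}| = 0.00000070 < 5e-6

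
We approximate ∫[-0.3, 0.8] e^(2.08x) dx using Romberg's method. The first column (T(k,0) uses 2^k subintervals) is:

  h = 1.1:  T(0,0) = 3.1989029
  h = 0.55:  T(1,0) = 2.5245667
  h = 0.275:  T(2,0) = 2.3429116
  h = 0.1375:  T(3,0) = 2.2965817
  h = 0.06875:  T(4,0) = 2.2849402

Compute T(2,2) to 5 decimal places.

2.28120

Richardson extrapolation on the trapezoidal column (denominator 4−1=3):
T(1,1) = (4·2.5245667 − 3.1989029) / 3 = 2.2997880
T(2,1) = (4·2.3429116 − 2.5245667) / 3 = 2.2823599
T(2,2) = 2.2823599 + (2.2823599 − 2.2997880)/15 = 2.2811980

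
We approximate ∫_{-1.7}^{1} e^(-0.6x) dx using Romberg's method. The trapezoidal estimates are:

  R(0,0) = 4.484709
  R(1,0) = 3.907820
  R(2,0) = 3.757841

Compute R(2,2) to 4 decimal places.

3.7073

Richardson extrapolation on the trapezoidal column (denominator 4−1=3):
R(1,1) = (4·3.907820 − 4.484709) / 3 = 3.715524
R(2,1) = 3.757841 + (3.757841 − 3.907820)/3 = 3.707848
R(2,2) = 3.707848 + (3.707848 − 3.715524)/15 = 3.707336
(Column j=1 coincides with Simpson's rule on the same nodes.)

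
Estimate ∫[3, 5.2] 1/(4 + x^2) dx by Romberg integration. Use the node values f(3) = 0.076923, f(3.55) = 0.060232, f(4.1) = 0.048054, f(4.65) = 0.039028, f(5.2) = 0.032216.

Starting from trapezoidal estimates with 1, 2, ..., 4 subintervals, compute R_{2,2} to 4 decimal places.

0.1104

R_{0,0} (trapezoid, 1 panel, h=2.2000): 0.120053
R_{1,0} (trapezoid, 2 panels, h=1.1000): 0.112886
R_{2,0} (trapezoid, 4 panels, h=0.5500): 0.111036
R_{1,1} = 0.112886 + (0.112886 − 0.120053)/3 = 0.110497
R_{2,1} = 0.111036 + (0.111036 − 0.112886)/3 = 0.110419
R_{2,2} = 0.110419 + (0.110419 − 0.110497)/15 = 0.110414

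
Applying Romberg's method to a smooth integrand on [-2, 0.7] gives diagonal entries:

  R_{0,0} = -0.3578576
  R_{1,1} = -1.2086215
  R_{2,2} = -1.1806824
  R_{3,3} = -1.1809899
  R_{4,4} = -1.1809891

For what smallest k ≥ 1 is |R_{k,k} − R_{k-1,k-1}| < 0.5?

|R_{1,1} − R_{0,0}| = 0.8507639 ≥ 0.5
|R_{2,2} − R_{1,1}| = 0.0279391 < 0.5

k = 2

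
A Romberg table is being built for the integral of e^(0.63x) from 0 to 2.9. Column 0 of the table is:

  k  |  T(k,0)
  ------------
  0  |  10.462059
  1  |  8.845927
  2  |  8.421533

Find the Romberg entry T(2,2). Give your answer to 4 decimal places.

Richardson extrapolation on the trapezoidal column (denominator 4−1=3):
T(1,1) = 8.845927 + (8.845927 − 10.462059)/3 = 8.307216
T(2,1) = (4·8.421533 − 8.845927) / 3 = 8.280068
T(2,2) = 8.280068 + (8.280068 − 8.307216)/15 = 8.278258

8.2783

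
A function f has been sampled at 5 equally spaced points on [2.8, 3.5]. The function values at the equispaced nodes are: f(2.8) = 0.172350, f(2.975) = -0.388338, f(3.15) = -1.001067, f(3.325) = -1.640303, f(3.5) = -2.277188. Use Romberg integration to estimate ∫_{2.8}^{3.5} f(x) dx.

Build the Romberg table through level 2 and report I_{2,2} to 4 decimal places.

-0.7129

I_{0,0} (trapezoid, 1 panel, h=0.7000): -0.736693
I_{1,0} (trapezoid, 2 panels, h=0.3500): -0.718720
I_{2,0} (trapezoid, 4 panels, h=0.1750): -0.714372
I_{1,1} = -0.718720 + (-0.718720 − (-0.736693))/3 = -0.712729
I_{2,1} = -0.714372 + (-0.714372 − (-0.718720))/3 = -0.712923
I_{2,2} = -0.712923 + (-0.712923 − (-0.712729))/15 = -0.712936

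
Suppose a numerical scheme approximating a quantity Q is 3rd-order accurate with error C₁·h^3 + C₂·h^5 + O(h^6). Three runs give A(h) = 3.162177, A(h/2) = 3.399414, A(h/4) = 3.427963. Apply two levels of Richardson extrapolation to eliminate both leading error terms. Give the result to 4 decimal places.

First eliminate the h^3 term (factor 2^3 = 8):
  B₁ = (8·3.399414 − 3.162177)/7 = 3.433305
  B₂ = (8·3.427963 − 3.399414)/7 = 3.432041
Then eliminate the h^5 term (factor 2^5 = 32):
  (32·3.432041 − 3.433305)/31 = 3.432000

3.4320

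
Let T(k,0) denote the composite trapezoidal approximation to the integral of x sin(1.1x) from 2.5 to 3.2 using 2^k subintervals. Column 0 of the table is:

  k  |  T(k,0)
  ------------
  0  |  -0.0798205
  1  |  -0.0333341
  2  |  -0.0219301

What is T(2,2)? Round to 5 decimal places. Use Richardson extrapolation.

-0.01815

T(1,1) = -0.0333341 + (-0.0333341 − (-0.0798205))/3 = -0.0178386
T(2,1) = (4·(-0.0219301) − (-0.0333341)) / 3 = -0.0181288
T(2,2) = -0.0181288 + (-0.0181288 − (-0.0178386))/15 = -0.0181481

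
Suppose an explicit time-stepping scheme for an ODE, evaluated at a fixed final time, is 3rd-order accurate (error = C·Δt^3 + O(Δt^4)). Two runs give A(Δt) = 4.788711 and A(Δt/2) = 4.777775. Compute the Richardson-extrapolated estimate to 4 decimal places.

The leading error scales as Δt^3; refining by a factor of 2 reduces it by 2^3 = 8.
Extrapolated value = (8·A(Δt/2) − A(Δt)) / (8 − 1)
= (8·4.777775 − 4.788711) / 7
= 33.433489 / 7 = 4.776213

4.7762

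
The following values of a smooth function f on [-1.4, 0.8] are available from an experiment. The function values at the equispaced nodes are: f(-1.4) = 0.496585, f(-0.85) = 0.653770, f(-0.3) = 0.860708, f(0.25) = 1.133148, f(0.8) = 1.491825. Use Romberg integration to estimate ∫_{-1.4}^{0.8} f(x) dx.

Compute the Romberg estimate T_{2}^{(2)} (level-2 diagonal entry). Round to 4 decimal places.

T_{0}^{(0)} (trapezoid, 1 panel, h=2.2000): 2.187251
T_{1}^{(0)} (trapezoid, 2 panels, h=1.1000): 2.040404
T_{2}^{(0)} (trapezoid, 4 panels, h=0.5500): 2.003007
T_{1}^{(1)} = 2.040404 + (2.040404 − 2.187251)/3 = 1.991455
T_{2}^{(1)} = 2.003007 + (2.003007 − 2.040404)/3 = 1.990541
T_{2}^{(2)} = 1.990541 + (1.990541 − 1.991455)/15 = 1.990480

1.9905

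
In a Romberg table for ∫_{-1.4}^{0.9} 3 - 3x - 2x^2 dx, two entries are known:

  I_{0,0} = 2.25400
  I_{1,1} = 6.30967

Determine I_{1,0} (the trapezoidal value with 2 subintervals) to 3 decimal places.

5.296

From I_{1,1} = (4·I_{1,0} − I_{0,0})/3, solve for I_{1,0}:
4·I_{1,0} = 3·6.30967 + 2.25400 = 21.18301
I_{1,0} = 5.29575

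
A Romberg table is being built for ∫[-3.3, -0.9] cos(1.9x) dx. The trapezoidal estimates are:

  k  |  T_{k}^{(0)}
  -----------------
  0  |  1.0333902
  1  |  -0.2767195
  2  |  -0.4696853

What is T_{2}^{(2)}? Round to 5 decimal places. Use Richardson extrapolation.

-0.52205

Richardson extrapolation on the trapezoidal column (denominator 4−1=3):
T_{1}^{(1)} = -0.2767195 + (-0.2767195 − 1.0333902)/3 = -0.7134227
T_{2}^{(1)} = (4·(-0.4696853) − (-0.2767195)) / 3 = -0.5340072
T_{2}^{(2)} = (16·(-0.5340072) − (-0.7134227)) / 15 = -0.5220462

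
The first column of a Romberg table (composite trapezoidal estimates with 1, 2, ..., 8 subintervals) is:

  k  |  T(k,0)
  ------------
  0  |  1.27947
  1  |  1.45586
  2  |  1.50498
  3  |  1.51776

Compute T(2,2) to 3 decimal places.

Richardson extrapolation on the trapezoidal column (denominator 4−1=3):
T(1,1) = 1.45586 + (1.45586 − 1.27947)/3 = 1.51466
T(2,1) = 1.50498 + (1.50498 − 1.45586)/3 = 1.52135
T(2,2) = (16·1.52135 − 1.51466) / 15 = 1.52180

1.522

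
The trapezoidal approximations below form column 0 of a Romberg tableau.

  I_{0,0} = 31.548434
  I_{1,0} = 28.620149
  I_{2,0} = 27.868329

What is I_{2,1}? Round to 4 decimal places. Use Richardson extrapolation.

27.6177

Richardson extrapolation on the trapezoidal column (denominator 4−1=3):
I_{2,1} = (4·27.868329 − 28.620149) / 3 = 27.617722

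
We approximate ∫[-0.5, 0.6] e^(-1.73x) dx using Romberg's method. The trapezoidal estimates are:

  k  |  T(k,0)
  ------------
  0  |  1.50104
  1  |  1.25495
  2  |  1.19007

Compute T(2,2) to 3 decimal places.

1.168

Richardson extrapolation on the trapezoidal column (denominator 4−1=3):
T(1,1) = 1.25495 + (1.25495 − 1.50104)/3 = 1.17292
T(2,1) = (4·1.19007 − 1.25495) / 3 = 1.16844
T(2,2) = (16·1.16844 − 1.17292) / 15 = 1.16814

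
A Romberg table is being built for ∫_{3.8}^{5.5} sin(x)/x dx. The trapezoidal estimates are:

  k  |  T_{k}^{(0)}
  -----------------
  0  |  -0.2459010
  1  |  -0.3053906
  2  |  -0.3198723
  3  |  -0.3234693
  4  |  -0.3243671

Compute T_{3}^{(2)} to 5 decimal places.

-0.32467

T_{2}^{(1)} = (4·(-0.3198723) − (-0.3053906)) / 3 = -0.3246995
T_{3}^{(1)} = (4·(-0.3234693) − (-0.3198723)) / 3 = -0.3246683
T_{3}^{(2)} = -0.3246683 + (-0.3246683 − (-0.3246995))/15 = -0.3246662
(Column j=1 coincides with Simpson's rule on the same nodes.)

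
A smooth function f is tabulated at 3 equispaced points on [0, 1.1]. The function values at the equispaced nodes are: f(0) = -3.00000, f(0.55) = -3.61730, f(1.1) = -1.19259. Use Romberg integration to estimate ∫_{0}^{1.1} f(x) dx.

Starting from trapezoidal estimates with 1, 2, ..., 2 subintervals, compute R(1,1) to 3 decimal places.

R(0,0) (trapezoid, 1 panel, h=1.1000): -2.30592
R(1,0) (trapezoid, 2 panels, h=0.5500): -3.14248
R(1,1) = -3.14248 + (-3.14248 − (-2.30592))/3 = -3.42133

-3.421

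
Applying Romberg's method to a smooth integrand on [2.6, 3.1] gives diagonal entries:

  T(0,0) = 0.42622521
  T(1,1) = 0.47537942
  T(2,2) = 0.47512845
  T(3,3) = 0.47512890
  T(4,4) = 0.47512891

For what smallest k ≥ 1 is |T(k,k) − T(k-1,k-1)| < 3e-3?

|T(1,1) − T(0,0)| = 0.04915421 ≥ 3e-3
|T(2,2) − T(1,1)| = 0.00025097 < 3e-3

k = 2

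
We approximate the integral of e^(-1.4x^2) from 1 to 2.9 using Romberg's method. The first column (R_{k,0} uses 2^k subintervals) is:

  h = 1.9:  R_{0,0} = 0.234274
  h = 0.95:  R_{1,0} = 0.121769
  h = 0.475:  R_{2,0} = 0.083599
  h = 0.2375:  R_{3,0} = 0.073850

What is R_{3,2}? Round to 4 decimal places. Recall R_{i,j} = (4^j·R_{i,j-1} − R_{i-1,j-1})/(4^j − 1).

Richardson extrapolation on the trapezoidal column (denominator 4−1=3):
R_{2,1} = (4·0.083599 − 0.121769) / 3 = 0.070876
R_{3,1} = (4·0.073850 − 0.083599) / 3 = 0.070600
R_{3,2} = 0.070600 + (0.070600 − 0.070876)/15 = 0.070582

0.0706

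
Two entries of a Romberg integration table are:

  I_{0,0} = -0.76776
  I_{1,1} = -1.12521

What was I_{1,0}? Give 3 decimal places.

From I_{1,1} = (4·I_{1,0} − I_{0,0})/3, solve for I_{1,0}:
4·I_{1,0} = 3·(-1.12521) + (-0.76776) = -4.14339
I_{1,0} = -1.03585

-1.036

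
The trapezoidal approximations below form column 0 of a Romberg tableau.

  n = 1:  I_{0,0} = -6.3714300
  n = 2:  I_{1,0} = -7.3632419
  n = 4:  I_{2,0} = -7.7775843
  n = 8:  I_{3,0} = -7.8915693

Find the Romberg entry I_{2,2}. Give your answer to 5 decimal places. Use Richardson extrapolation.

Richardson extrapolation on the trapezoidal column (denominator 4−1=3):
I_{1,1} = (4·(-7.3632419) − (-6.3714300)) / 3 = -7.6938459
I_{2,1} = (4·(-7.7775843) − (-7.3632419)) / 3 = -7.9156984
I_{2,2} = (16·(-7.9156984) − (-7.6938459)) / 15 = -7.9304886

-7.93049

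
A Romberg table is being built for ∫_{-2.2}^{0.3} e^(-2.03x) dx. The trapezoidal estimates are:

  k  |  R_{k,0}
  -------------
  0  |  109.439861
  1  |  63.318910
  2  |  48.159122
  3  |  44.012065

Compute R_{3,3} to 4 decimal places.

42.5950

R_{1,1} = 63.318910 + (63.318910 − 109.439861)/3 = 47.945260
R_{2,1} = 48.159122 + (48.159122 − 63.318910)/3 = 43.105859
R_{3,1} = 44.012065 + (44.012065 − 48.159122)/3 = 42.629713
R_{2,2} = 43.105859 + (43.105859 − 47.945260)/15 = 42.783232
R_{3,2} = 42.629713 + (42.629713 − 43.105859)/15 = 42.597970
R_{3,3} = (64·42.597970 − 42.783232) / 63 = 42.595029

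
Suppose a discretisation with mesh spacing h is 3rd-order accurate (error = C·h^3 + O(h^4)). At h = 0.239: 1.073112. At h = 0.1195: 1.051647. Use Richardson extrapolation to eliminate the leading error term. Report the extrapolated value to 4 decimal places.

1.0486

Extrapolated value = (8·A(h/2) − A(h)) / (8 − 1)
= (8·1.051647 − 1.073112) / 7
= 7.340064 / 7 = 1.048581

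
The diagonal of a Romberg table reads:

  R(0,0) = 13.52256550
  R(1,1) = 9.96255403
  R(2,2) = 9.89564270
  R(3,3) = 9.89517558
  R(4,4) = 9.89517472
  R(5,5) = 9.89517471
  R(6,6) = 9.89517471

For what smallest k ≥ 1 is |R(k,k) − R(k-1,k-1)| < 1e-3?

k = 3

|R(1,1) − R(0,0)| = 3.56001147 ≥ 1e-3
|R(2,2) − R(1,1)| = 0.06691133 ≥ 1e-3
|R(3,3) − R(2,2)| = 0.00046712 < 1e-3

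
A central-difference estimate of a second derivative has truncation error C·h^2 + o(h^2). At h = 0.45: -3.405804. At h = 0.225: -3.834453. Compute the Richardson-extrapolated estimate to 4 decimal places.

The leading error scales as h^2; refining by a factor of 2 reduces it by 2^2 = 4.
Extrapolated value = (4·A(h/2) − A(h)) / (4 − 1)
= (4·(-3.834453) − (-3.405804)) / 3
= -11.932008 / 3 = -3.977336

-3.9773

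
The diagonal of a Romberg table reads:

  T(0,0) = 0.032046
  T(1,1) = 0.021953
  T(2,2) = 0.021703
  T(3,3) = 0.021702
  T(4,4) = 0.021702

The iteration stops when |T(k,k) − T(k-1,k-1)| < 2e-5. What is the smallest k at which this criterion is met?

k = 3

|T(1,1) − T(0,0)| = 0.010093 ≥ 2e-5
|T(2,2) − T(1,1)| = 0.000250 ≥ 2e-5
|T(3,3) − T(2,2)| = 0.000001 < 2e-5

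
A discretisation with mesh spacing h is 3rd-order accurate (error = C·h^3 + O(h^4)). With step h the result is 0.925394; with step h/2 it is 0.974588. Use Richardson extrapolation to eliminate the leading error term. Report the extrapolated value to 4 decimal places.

The leading error scales as h^3; refining by a factor of 2 reduces it by 2^3 = 8.
Extrapolated value = (8·A(h/2) − A(h)) / (8 − 1)
= (8·0.974588 − 0.925394) / 7
= 6.871310 / 7 = 0.981616

0.9816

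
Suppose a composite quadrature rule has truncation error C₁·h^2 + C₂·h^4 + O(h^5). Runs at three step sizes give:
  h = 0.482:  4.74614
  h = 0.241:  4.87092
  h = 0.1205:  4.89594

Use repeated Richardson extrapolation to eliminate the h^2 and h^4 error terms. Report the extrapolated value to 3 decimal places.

4.904

First eliminate the h^2 term (factor 2^2 = 4):
  B₁ = (4·4.87092 − 4.74614)/3 = 4.91251
  B₂ = (4·4.89594 − 4.87092)/3 = 4.90428
Then eliminate the h^4 term (factor 2^4 = 16):
  (16·4.90428 − 4.91251)/15 = 4.90373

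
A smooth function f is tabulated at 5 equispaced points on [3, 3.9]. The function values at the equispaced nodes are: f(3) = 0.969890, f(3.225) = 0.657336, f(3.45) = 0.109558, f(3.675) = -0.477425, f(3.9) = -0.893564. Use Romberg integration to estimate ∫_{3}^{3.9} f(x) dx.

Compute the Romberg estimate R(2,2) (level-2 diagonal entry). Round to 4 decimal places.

0.0761

R(0,0) (trapezoid, 1 panel, h=0.9000): 0.034347
R(1,0) (trapezoid, 2 panels, h=0.4500): 0.066474
R(2,0) (trapezoid, 4 panels, h=0.2250): 0.073717
R(1,1) = 0.066474 + (0.066474 − 0.034347)/3 = 0.077183
R(2,1) = 0.073717 + (0.073717 − 0.066474)/3 = 0.076131
R(2,2) = 0.076131 + (0.076131 − 0.077183)/15 = 0.076061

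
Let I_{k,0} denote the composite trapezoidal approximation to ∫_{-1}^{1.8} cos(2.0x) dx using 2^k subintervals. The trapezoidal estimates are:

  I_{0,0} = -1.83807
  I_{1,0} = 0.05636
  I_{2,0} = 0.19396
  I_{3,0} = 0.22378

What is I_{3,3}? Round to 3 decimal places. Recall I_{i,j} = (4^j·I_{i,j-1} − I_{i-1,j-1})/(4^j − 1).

0.234

Richardson extrapolation on the trapezoidal column (denominator 4−1=3):
I_{1,1} = (4·0.05636 − (-1.83807)) / 3 = 0.68784
I_{2,1} = 0.19396 + (0.19396 − 0.05636)/3 = 0.23983
I_{3,1} = (4·0.22378 − 0.19396) / 3 = 0.23372
I_{2,2} = (16·0.23983 − 0.68784) / 15 = 0.20996
I_{3,2} = 0.23372 + (0.23372 − 0.23983)/15 = 0.23331
I_{3,3} = 0.23331 + (0.23331 − 0.20996)/63 = 0.23368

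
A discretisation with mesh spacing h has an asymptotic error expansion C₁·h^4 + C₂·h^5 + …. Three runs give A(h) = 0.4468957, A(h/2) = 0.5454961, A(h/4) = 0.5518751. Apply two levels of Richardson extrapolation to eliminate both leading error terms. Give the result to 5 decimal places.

First eliminate the h^4 term (factor 2^4 = 16):
  B₁ = (16·0.5454961 − 0.4468957)/15 = 0.5520695
  B₂ = (16·0.5518751 − 0.5454961)/15 = 0.5523004
Then eliminate the h^5 term (factor 2^5 = 32):
  (32·0.5523004 − 0.5520695)/31 = 0.5523078

0.55231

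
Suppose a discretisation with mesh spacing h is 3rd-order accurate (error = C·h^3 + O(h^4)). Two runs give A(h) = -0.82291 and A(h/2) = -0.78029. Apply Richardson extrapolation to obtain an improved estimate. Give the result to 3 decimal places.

-0.774

Extrapolated value = (8·A(h/2) − A(h)) / (8 − 1)
= (8·(-0.78029) − (-0.82291)) / 7
= -5.41941 / 7 = -0.77420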